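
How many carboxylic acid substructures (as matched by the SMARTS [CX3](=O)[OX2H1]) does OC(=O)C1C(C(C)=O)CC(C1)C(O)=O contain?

2

[CX3](=O)[OX2H1] is the SMARTS for a carboxylic acid: an sp2 carbon double-bonded to O and single-bonded to an -OH oxygen.
The molecule carries 2 separate instances of a carboxylic acid group (-C(=O)OH) meeting every constraint; each maps to a distinct set of atoms, giving 2 matches.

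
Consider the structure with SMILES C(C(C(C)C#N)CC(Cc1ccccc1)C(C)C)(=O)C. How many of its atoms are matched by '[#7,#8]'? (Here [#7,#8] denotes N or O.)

2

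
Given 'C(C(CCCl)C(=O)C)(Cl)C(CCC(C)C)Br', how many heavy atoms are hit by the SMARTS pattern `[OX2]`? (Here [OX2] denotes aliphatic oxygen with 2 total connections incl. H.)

0

The query [OX2] means: aliphatic oxygen with two total connections — ether, hydroxyl, or ester single-bond O.
Check the 16 heavy atoms by environment: 11× C (X4) → no; 2× Cl (X1) → no; 1× Br (X1) → no; 1× C (X3) → no; 1× O (X1) → no.
No environment satisfies the query, so 0 matching atoms.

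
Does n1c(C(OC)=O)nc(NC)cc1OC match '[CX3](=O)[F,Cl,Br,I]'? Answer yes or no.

The pattern [CX3](=O)[F,Cl,Br,I] describes a carbonyl carbon bonded to a halogen — an acyl halide.
The closest candidate here is a methyl-ester group (-C(=O)OCH3), but the carbonyl is bonded to -O-C, not to a halogen. No other fragment satisfies the full query, so there is no match.

No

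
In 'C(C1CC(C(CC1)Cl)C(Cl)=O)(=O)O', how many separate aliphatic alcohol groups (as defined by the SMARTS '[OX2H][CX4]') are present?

0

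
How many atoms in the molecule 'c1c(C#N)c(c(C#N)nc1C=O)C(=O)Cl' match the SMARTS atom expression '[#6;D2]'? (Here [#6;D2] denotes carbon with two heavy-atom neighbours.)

The query [#6;D2] means: any carbon bonded to exactly two heavy atoms.
Check the 15 heavy atoms by environment: 1× n (aromatic, D2) → no; 4× c (aromatic, D3) → no; 1× c (aromatic, D2) → match; 3× C (D2) → match; 2× N (D1) → no; 1× C (D3) → no; 2× O (D1) → no; 1× Cl (D1) → no.
Summing the matching environments: 1 + 3 = 4 matching atoms.

4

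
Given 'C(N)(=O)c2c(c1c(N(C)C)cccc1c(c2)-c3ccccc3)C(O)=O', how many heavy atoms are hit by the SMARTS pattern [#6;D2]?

9

Check the 25 heavy atoms by environment: 7× c (aromatic, D3) → no; 9× c (aromatic, D2) → match; 1× N (D3) → no; 2× C (D1) → no; 2× C (D3) → no; 3× O (D1) → no; 1× N (D1) → no.
That gives 9 matching atoms.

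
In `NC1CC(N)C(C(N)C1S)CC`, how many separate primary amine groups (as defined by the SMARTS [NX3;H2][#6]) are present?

3

[NX3;H2][#6] is the SMARTS for a primary amine: a trivalent nitrogen with two H attached to carbon.
The molecule carries 3 separate instances of a primary amino group (-NH2) meeting every constraint; each maps to a distinct set of atoms, giving 3 matches.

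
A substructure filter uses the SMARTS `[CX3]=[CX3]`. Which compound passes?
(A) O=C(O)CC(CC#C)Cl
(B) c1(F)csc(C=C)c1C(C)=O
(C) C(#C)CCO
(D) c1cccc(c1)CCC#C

B

[CX3]=[CX3] describes a non-aromatic C=C double bond between two sp2 carbons (an alkene).
(A) has an ethynyl group (-C#CH) but the C-C bond is a triple bond, not a double bond.
(B) contains a vinyl group (-CH=CH2), which satisfies every atom and bond constraint.
(C) has an ethynyl group (-C#CH) but the C-C bond is a triple bond, not a double bond.
(D) has an ethynyl group (-C#CH) but the C-C bond is a triple bond, not a double bond.
So the answer is (B).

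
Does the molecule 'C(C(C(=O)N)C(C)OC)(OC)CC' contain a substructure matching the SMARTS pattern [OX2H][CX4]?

No

The pattern [OX2H][CX4] describes a hydroxyl oxygen bound to an sp3 (X4) carbon — an aliphatic alcohol.
The closest candidate here is a methoxy ether (-OCH3), but the oxygen has H0 (ether), not H1. No other fragment satisfies the full query, so there is no match.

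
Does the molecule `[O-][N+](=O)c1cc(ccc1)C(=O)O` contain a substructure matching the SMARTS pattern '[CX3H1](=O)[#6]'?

The pattern [CX3H1](=O)[#6] describes an sp2 carbon with one H, double-bonded to O and single-bonded to carbon — an aldehyde.
The closest candidate here is a carboxylic acid group (-C(=O)OH), but the carbonyl carbon has H0 and is bonded to O, not H1. No other fragment satisfies the full query, so there is no match.

No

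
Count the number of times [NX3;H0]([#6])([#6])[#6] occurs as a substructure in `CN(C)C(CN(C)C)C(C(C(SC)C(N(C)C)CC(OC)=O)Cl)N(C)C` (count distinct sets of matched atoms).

[NX3;H0]([#6])([#6])[#6] is the SMARTS for a tertiary amine: a trivalent nitrogen with no H, bonded to three carbons.
The molecule carries 4 separate instances of a dimethylamino group (-N(CH3)2) meeting every constraint; each maps to a distinct set of atoms, giving 4 matches.

4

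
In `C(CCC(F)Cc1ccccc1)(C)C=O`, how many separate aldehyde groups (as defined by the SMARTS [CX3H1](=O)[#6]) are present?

1

[CX3H1](=O)[#6] is the SMARTS for an aldehyde: an sp2 carbon with one H, double-bonded to O and single-bonded to carbon.
Exactly one fragment in the molecule meets all constraints, giving 1 match.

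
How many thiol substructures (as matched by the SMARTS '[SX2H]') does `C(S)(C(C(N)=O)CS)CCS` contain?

3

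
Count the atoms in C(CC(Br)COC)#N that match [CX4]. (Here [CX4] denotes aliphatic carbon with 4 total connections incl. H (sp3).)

4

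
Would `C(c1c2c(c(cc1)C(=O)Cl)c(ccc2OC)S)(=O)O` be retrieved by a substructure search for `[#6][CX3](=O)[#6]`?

No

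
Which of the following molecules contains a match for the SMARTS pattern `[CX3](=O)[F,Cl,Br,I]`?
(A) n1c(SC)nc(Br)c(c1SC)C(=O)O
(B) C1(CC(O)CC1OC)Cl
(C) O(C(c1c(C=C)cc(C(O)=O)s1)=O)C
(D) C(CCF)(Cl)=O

D

[CX3](=O)[F,Cl,Br,I] describes a carbonyl carbon bonded to a halogen (an acyl halide).
(A) has a carboxylic acid group (-C(=O)OH) but the carbonyl is bonded to -OH, not to a halogen.
(B) has a chloro substituent but the Cl is not on a carbonyl carbon.
(C) has a carboxylic acid group (-C(=O)OH) but the carbonyl is bonded to -OH, not to a halogen.
(D) contains an acyl chloride (-C(=O)Cl), which satisfies every atom and bond constraint.
So the answer is (D).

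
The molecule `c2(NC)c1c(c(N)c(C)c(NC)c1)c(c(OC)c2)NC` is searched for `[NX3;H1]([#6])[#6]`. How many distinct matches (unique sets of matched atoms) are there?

[NX3;H1]([#6])[#6] is the SMARTS for a secondary amine: a trivalent nitrogen with one H, bonded to two carbons.
The molecule carries 3 separate instances of an N-methylamino group (-NHCH3) meeting every constraint; each maps to a distinct set of atoms, giving 3 matches.

3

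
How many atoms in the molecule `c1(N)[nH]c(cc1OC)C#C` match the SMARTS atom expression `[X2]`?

3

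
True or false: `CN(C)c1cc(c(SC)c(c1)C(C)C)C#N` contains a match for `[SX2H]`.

False

The pattern [SX2H] describes an aliphatic sulfur with two connections, one being H — a thiol.
The closest candidate here is a methylthio ether (-SCH3), but the sulfur has H0 (bonded to two carbons), not H1. No other fragment satisfies the full query, so there is no match.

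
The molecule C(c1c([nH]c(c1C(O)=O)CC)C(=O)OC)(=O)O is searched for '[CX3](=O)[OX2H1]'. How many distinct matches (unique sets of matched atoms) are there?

2

[CX3](=O)[OX2H1] is the SMARTS for a carboxylic acid: an sp2 carbon double-bonded to O and single-bonded to an -OH oxygen.
The molecule carries 2 separate instances of a carboxylic acid group (-C(=O)OH) meeting every constraint; each maps to a distinct set of atoms, giving 2 matches.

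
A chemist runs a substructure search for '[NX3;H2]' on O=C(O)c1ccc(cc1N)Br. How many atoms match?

1

Check the 11 heavy atoms by environment: 3× c (aromatic, H1, X3) → no; 3× c (aromatic, H0, X3) → no; 1× N (H2, X3) → match; 1× Br (H0, X1) → no; 1× C (H0, X3) → no; 1× O (H0, X1) → no; 1× O (H1, X2) → no.
That gives 1 matching atom.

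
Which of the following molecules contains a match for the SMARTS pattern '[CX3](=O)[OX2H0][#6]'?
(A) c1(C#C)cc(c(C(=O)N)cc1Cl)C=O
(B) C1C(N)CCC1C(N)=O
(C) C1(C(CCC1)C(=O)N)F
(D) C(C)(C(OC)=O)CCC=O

D

[CX3](=O)[OX2H0][#6] describes a carbonyl carbon bonded to an oxygen that is itself bonded to carbon (no H on that O) (an ester).
(A) has a primary amide (-C(=O)NH2) but the carbonyl is bonded to N, not to an O-C linkage.
(B) has a primary amide (-C(=O)NH2) but the carbonyl is bonded to N, not to an O-C linkage.
(C) has a primary amide (-C(=O)NH2) but the carbonyl is bonded to N, not to an O-C linkage.
(D) contains a methyl-ester group (-C(=O)OCH3), which satisfies every atom and bond constraint.
So the answer is (D).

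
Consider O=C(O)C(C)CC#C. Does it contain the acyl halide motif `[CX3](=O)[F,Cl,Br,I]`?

No

The pattern [CX3](=O)[F,Cl,Br,I] describes a carbonyl carbon bonded to a halogen — an acyl halide.
The closest candidate here is a carboxylic acid group (-C(=O)OH), but the carbonyl is bonded to -OH, not to a halogen. No other fragment satisfies the full query, so there is no match.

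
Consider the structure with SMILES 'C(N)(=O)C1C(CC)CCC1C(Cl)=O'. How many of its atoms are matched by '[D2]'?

3

The query [D2] means: atom with exactly two heavy-atom neighbours.
Check the 13 heavy atoms by environment: 5× C (D3) → no; 3× C (D2) → match; 2× O (D1) → no; 1× Cl (D1) → no; 1× N (D1) → no; 1× C (D1) → no.
That gives 3 matching atoms.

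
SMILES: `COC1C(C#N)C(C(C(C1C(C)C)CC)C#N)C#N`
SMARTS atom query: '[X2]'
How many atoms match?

4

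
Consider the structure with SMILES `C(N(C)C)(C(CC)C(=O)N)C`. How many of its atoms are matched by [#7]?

The query [#7] means: #7 matches any nitrogen atom regardless of aromaticity.
Check the 11 heavy atoms by environment: 8× C → no; 2× N → match; 1× O → no.
That gives 2 matching atoms.

2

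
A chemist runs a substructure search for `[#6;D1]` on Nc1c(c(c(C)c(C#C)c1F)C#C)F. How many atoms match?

The query [#6;D1] means: carbon bonded to exactly one heavy atom.
Check the 14 heavy atoms by environment: 6× c (aromatic, D3) → no; 2× C (D2) → no; 3× C (D1) → match; 1× N (D1) → no; 2× F (D1) → no.
That gives 3 matching atoms.

3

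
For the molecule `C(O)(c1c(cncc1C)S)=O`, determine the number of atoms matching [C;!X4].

1

Check the 11 heavy atoms by environment: 1× n (aromatic, X2) → no; 5× c (aromatic, X3) → no; 1× S (X2) → no; 1× C (X3) → match; 1× O (X1) → no; 1× O (X2) → no; 1× C (X4) → no.
That gives 1 matching atom.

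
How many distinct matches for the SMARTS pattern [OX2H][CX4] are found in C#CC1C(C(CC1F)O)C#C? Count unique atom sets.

1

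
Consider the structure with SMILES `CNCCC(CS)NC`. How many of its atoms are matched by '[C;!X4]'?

Check the 9 heavy atoms by environment: 6× C (X4) → no; 1× S (X2) → no; 2× N (X3) → no.
No environment satisfies the query, so 0 matching atoms.

0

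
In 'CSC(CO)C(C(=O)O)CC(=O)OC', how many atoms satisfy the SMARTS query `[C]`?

The query [C] means: uppercase C matches aliphatic (non-aromatic) carbon only.
Check the 14 heavy atoms by environment: 8× C → match; 5× O → no; 1× S → no.
That gives 8 matching atoms.

8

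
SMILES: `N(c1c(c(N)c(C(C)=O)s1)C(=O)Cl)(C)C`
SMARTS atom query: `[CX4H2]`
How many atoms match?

0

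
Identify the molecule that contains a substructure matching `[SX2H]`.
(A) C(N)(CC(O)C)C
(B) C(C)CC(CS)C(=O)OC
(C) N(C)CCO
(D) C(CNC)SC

[SX2H] describes an aliphatic sulfur with two connections, one being H (a thiol).
(A) has a hydroxyl group (-OH) but it is an -OH, not an -SH.
(B) contains a thiol (-SH), which satisfies every atom and bond constraint.
(C) has a hydroxyl group (-OH) but it is an -OH, not an -SH.
(D) has a methylthio ether (-SCH3) but the sulfur has H0 (bonded to two carbons), not H1.
So the answer is (B).

B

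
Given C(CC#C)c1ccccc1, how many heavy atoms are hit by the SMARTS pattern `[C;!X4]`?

2

The query [C;!X4] means: aliphatic carbon that does not have four total connections.
Check the 10 heavy atoms by environment: 2× C (X4) → no; 2× C (X2) → match; 6× c (aromatic, X3) → no.
That gives 2 matching atoms.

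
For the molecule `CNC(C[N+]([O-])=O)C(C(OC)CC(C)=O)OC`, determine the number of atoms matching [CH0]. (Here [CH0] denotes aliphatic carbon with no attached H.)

The query [CH0] means: aliphatic carbon with no attached hydrogen.
Check the 17 heavy atoms by environment: 2× C (H2) → no; 3× C (H1) → no; 1× N (charge +1, H0) → no; 1× O (charge -1, H0) → no; 4× O (H0) → no; 4× C (H3) → no; 1× C (H0) → match; 1× N (H1) → no.
That gives 1 matching atom.

1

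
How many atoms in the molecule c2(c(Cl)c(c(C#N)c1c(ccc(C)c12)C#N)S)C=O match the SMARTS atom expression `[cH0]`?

8

The query [cH0] means: aromatic carbon with no attached hydrogen (substituted or ring-fusion).
Check the 19 heavy atoms by environment: 8× c (aromatic, H0) → match; 2× c (aromatic, H1) → no; 1× S (H1) → no; 1× C (H3) → no; 2× C (H0) → no; 2× N (H0) → no; 1× Cl (H0) → no; 1× C (H1) → no; 1× O (H0) → no.
That gives 8 matching atoms.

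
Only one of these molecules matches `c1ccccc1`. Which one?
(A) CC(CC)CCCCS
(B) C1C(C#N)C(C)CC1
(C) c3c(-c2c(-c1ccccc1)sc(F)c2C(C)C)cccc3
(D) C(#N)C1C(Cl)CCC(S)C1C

c1ccccc1 describes six aromatic carbons in a ring (a benzene ring).
(A) has a methyl group (-CH3) but no six-membered all-carbon aromatic ring is present.
(B) has a methyl group (-CH3) but no six-membered all-carbon aromatic ring is present.
(C) contains a phenyl ring, which satisfies every atom and bond constraint.
(D) has a methyl group (-CH3) but no six-membered all-carbon aromatic ring is present.
So the answer is (C).

C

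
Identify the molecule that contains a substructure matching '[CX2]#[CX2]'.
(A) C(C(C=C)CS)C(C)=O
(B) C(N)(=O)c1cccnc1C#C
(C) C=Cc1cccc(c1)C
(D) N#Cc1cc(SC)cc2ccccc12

B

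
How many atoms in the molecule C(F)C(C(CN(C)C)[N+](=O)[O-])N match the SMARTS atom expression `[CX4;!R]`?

Check the 12 heavy atoms by environment: 6× C (X4, acyclic) → match; 1× N (charge +1, X3, acyclic) → no; 1× O (charge -1, X1, acyclic) → no; 1× O (X1, acyclic) → no; 2× N (X3, acyclic) → no; 1× F (X1, acyclic) → no.
That gives 6 matching atoms.

6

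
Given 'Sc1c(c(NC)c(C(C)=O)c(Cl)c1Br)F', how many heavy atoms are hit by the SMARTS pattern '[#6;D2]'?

The query [#6;D2] means: any carbon bonded to exactly two heavy atoms.
Check the 15 heavy atoms by environment: 6× c (aromatic, D3) → no; 1× N (D2) → no; 2× C (D1) → no; 1× F (D1) → no; 1× Cl (D1) → no; 1× S (D1) → no; 1× Br (D1) → no; 1× C (D3) → no; 1× O (D1) → no.
No environment satisfies the query, so 0 matching atoms.

0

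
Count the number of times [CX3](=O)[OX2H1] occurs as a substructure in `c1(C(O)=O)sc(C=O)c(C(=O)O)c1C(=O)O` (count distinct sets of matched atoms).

[CX3](=O)[OX2H1] is the SMARTS for a carboxylic acid: an sp2 carbon double-bonded to O and single-bonded to an -OH oxygen.
The molecule carries 3 separate instances of a carboxylic acid group (-C(=O)OH) meeting every constraint; each maps to a distinct set of atoms, giving 3 matches.

3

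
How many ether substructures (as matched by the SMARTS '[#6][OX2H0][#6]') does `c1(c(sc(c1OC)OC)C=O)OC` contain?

[#6][OX2H0][#6] is the SMARTS for an ether: an aliphatic oxygen bridging two carbons with no H on the oxygen.
The molecule carries 3 separate instances of a methoxy ether (-OCH3) meeting every constraint; each maps to a distinct set of atoms, giving 3 matches.

3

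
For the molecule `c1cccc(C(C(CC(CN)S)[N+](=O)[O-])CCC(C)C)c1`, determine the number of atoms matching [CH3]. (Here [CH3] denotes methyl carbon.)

2

Check the 21 heavy atoms by environment: 4× C (H2) → no; 4× C (H1) → no; 1× N (H2) → no; 1× c (aromatic, H0) → no; 5× c (aromatic, H1) → no; 2× C (H3) → match; 1× S (H1) → no; 1× N (charge +1, H0) → no; 1× O (charge -1, H0) → no; 1× O (H0) → no.
That gives 2 matching atoms.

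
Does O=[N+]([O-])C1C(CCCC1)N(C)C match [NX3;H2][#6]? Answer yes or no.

No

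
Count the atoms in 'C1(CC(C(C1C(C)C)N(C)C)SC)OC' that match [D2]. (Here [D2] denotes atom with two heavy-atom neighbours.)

3

Check the 15 heavy atoms by environment: 5× C (D3) → no; 1× C (D2) → match; 1× S (D2) → match; 6× C (D1) → no; 1× N (D3) → no; 1× O (D2) → match.
Summing the matching environments: 1 + 1 + 1 = 3 matching atoms.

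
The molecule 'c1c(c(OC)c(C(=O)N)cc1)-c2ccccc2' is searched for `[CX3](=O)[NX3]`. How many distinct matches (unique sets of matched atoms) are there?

1

[CX3](=O)[NX3] is the SMARTS for an amide: a carbonyl carbon bonded to a trivalent nitrogen.
Exactly one fragment in the molecule meets all constraints, giving 1 match.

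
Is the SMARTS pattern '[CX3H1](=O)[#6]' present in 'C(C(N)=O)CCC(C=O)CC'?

Yes

The pattern [CX3H1](=O)[#6] describes an sp2 carbon with one H, double-bonded to O and single-bonded to carbon — an aldehyde.
The molecule carries an aldehyde (-CHO), whose atoms satisfy every constraint of the query, so the pattern matches.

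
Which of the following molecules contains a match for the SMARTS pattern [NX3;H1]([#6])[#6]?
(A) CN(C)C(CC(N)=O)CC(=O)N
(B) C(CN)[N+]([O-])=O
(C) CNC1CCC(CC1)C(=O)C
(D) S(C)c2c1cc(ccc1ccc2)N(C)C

C

[NX3;H1]([#6])[#6] describes a trivalent nitrogen with one H, bonded to two carbons (a secondary amine).
(A) has a dimethylamino group (-N(CH3)2) but the nitrogen has H0, not H1.
(B) has a primary amino group (-NH2) but the nitrogen has H2 and only one carbon neighbour.
(C) contains an N-methylamino group (-NHCH3), which satisfies every atom and bond constraint.
(D) has a dimethylamino group (-N(CH3)2) but the nitrogen has H0, not H1.
So the answer is (C).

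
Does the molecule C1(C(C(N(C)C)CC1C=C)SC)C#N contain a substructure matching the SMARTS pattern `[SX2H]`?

No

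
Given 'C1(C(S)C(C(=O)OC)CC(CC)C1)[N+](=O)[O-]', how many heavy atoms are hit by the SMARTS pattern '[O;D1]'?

3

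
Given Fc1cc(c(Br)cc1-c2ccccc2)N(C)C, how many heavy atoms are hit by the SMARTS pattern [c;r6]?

12

The query [c;r6] means: aromatic carbon that belongs to a six-membered ring.
Check the 17 heavy atoms by environment: 12× c (aromatic, in 6-ring) → match; 1× N (acyclic) → no; 2× C (acyclic) → no; 1× Br (acyclic) → no; 1× F (acyclic) → no.
That gives 12 matching atoms.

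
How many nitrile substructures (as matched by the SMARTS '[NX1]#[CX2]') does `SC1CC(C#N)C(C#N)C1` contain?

2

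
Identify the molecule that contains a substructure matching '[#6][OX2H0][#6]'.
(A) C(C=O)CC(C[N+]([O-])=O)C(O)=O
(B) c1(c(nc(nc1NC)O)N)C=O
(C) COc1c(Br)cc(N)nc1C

C

[#6][OX2H0][#6] describes an aliphatic oxygen bridging two carbons with no H on the oxygen (an ether).
(A) has a carboxylic acid group (-C(=O)OH) but the -OH oxygen has H1; the =O is OX1, not OX2.
(B) has a hydroxyl group (-OH) but the oxygen has H1, not H0 bridging two carbons.
(C) contains a methoxy ether (-OCH3), which satisfies every atom and bond constraint.
So the answer is (C).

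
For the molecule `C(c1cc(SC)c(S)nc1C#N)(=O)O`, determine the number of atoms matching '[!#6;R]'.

1

Check the 14 heavy atoms by environment: 1× n (aromatic, in 6-ring) → match; 5× c (aromatic, in 6-ring) → no; 3× C (acyclic) → no; 1× N (acyclic) → no; 2× S (acyclic) → no; 2× O (acyclic) → no.
That gives 1 matching atom.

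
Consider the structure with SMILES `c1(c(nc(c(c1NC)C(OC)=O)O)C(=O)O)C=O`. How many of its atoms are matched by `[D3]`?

7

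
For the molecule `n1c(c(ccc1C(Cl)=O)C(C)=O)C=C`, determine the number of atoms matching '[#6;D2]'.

The query [#6;D2] means: any carbon bonded to exactly two heavy atoms.
Check the 14 heavy atoms by environment: 1× n (aromatic, D2) → no; 3× c (aromatic, D3) → no; 2× c (aromatic, D2) → match; 1× C (D2) → match; 2× C (D1) → no; 2× C (D3) → no; 2× O (D1) → no; 1× Cl (D1) → no.
Summing the matching environments: 2 + 1 = 3 matching atoms.

3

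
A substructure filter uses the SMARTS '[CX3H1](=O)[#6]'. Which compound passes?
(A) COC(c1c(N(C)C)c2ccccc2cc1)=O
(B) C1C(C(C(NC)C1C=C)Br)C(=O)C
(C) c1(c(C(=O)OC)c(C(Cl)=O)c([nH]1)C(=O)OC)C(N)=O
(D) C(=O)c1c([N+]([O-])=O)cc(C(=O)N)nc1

[CX3H1](=O)[#6] describes an sp2 carbon with one H, double-bonded to O and single-bonded to carbon (an aldehyde).
(A) has a methyl-ester group (-C(=O)OCH3) but the carbonyl carbon has H0, not H1.
(B) has an acetyl/ketone group (-C(=O)CH3) but the carbonyl carbon has H0 (two carbon neighbours), not H1.
(C) has a methyl-ester group (-C(=O)OCH3) but the carbonyl carbon has H0, not H1.
(D) contains an aldehyde (-CHO), which satisfies every atom and bond constraint.
So the answer is (D).

D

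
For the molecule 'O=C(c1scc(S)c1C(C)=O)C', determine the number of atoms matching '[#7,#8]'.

2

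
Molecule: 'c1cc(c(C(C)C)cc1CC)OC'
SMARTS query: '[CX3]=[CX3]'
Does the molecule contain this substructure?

The pattern [CX3]=[CX3] describes a non-aromatic C=C double bond between two sp2 carbons — an alkene.
The closest candidate here is an ethyl group (-CH2CH3), but its C-C bond is a single bond between CX4 carbons, not CX3=CX3. No other fragment satisfies the full query, so there is no match.

No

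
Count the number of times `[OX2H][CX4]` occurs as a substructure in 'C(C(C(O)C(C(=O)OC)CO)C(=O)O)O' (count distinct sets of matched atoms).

3

[OX2H][CX4] is the SMARTS for an aliphatic alcohol: a hydroxyl oxygen bound to an sp3 (X4) carbon.
The molecule carries 3 separate instances of a hydroxyl group (-OH) meeting every constraint; each maps to a distinct set of atoms, giving 3 matches.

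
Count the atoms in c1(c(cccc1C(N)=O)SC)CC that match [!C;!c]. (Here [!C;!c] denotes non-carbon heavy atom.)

3

The query [!C;!c] means: neither aliphatic nor aromatic carbon — same as [!#6].
Check the 13 heavy atoms by environment: 6× c (aromatic) → no; 4× C → no; 1× S → match; 1× O → match; 1× N → match.
Summing the matching environments: 1 + 1 + 1 = 3 matching atoms.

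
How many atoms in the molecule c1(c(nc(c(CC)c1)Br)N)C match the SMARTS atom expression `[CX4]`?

The query [CX4] means: C with X4: aliphatic carbon with exactly 4 total connections (bonds + H).
Check the 11 heavy atoms by environment: 1× n (aromatic, X2) → no; 5× c (aromatic, X3) → no; 3× C (X4) → match; 1× Br (X1) → no; 1× N (X3) → no.
That gives 3 matching atoms.

3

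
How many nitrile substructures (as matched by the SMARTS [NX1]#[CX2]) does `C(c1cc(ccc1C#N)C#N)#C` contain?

2

[NX1]#[CX2] is the SMARTS for a nitrile: a nitrogen triple-bonded to a two-connected carbon.
The molecule carries 2 separate instances of a nitrile (-C#N) meeting every constraint; each maps to a distinct set of atoms, giving 2 matches.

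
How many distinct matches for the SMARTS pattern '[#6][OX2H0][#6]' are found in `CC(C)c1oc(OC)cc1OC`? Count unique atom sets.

2

[#6][OX2H0][#6] is the SMARTS for an ether: an aliphatic oxygen bridging two carbons with no H on the oxygen.
The molecule carries 2 separate instances of a methoxy ether (-OCH3) meeting every constraint; each maps to a distinct set of atoms, giving 2 matches.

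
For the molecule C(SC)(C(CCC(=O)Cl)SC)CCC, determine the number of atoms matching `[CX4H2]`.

The query [CX4H2] means: sp3 carbon (X4) with exactly two hydrogens.
Check the 14 heavy atoms by environment: 3× C (H3, X4) → no; 4× C (H2, X4) → match; 2× C (H1, X4) → no; 2× S (H0, X2) → no; 1× C (H0, X3) → no; 1× O (H0, X1) → no; 1× Cl (H0, X1) → no.
That gives 4 matching atoms.

4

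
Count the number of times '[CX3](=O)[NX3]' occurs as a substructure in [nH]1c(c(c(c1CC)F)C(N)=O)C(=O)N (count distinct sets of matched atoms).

2

[CX3](=O)[NX3] is the SMARTS for an amide: a carbonyl carbon bonded to a trivalent nitrogen.
The molecule carries 2 separate instances of a primary amide (-C(=O)NH2) meeting every constraint; each maps to a distinct set of atoms, giving 2 matches.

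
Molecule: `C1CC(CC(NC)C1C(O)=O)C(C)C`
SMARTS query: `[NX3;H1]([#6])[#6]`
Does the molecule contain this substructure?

The pattern [NX3;H1]([#6])[#6] describes a trivalent nitrogen with one H, bonded to two carbons — a secondary amine.
The molecule carries an N-methylamino group (-NHCH3), whose atoms satisfy every constraint of the query, so the pattern matches.

Yes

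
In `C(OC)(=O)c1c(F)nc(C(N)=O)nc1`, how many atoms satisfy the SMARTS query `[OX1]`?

Check the 14 heavy atoms by environment: 2× n (aromatic, X2) → no; 4× c (aromatic, X3) → no; 2× C (X3) → no; 2× O (X1) → match; 1× N (X3) → no; 1× F (X1) → no; 1× O (X2) → no; 1× C (X4) → no.
That gives 2 matching atoms.

2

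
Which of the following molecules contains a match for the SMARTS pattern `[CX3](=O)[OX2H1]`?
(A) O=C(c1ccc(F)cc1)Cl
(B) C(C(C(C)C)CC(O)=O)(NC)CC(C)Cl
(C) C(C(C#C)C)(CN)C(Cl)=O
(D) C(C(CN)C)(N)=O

B

[CX3](=O)[OX2H1] describes an sp2 carbon double-bonded to O and single-bonded to an -OH oxygen (a carboxylic acid).
(A) has an acyl chloride (-C(=O)Cl) but the carbonyl is bonded to Cl, not to an -OH oxygen.
(B) contains a carboxylic acid group (-C(=O)OH), which satisfies every atom and bond constraint.
(C) has an acyl chloride (-C(=O)Cl) but the carbonyl is bonded to Cl, not to an -OH oxygen.
(D) has a primary amide (-C(=O)NH2) but the carbonyl is bonded to N, not to an -OH oxygen.
So the answer is (B).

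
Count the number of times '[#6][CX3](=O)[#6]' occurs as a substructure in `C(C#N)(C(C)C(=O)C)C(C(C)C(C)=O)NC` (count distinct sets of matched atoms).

2

[#6][CX3](=O)[#6] is the SMARTS for a ketone: a carbonyl carbon (no H) flanked by two carbons.
The molecule carries 2 separate instances of an acetyl/ketone group (-C(=O)CH3) meeting every constraint; each maps to a distinct set of atoms, giving 2 matches.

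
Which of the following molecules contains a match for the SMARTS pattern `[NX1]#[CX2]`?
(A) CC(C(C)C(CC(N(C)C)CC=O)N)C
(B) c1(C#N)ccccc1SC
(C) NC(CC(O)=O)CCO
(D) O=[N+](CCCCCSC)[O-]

B

[NX1]#[CX2] describes a nitrogen triple-bonded to a two-connected carbon (a nitrile).
(A) has a primary amino group (-NH2) but the nitrogen is NX3 (three connections), not NX1 triple-bonded.
(B) contains a nitrile (-C#N), which satisfies every atom and bond constraint.
(C) has a primary amino group (-NH2) but the nitrogen is NX3 (three connections), not NX1 triple-bonded.
(D) has a nitro group (-[N+](=O)[O-]) but there is no C#N triple bond.
So the answer is (B).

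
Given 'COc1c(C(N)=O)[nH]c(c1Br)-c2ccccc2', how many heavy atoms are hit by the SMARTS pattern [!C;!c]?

5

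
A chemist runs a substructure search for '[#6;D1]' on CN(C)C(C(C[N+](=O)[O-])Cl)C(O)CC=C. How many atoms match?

The query [#6;D1] means: carbon bonded to exactly one heavy atom.
Check the 15 heavy atoms by environment: 3× C (D2) → no; 3× C (D3) → no; 3× C (D1) → match; 1× Cl (D1) → no; 2× O (D1) → no; 1× N (D3) → no; 1× N (charge +1, D3) → no; 1× O (charge -1, D1) → no.
That gives 3 matching atoms.

3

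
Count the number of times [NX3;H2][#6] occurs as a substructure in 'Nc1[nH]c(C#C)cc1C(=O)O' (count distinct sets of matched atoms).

1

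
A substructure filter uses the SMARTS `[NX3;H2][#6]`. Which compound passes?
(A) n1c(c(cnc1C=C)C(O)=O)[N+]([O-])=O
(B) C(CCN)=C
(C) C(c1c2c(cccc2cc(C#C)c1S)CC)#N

B

[NX3;H2][#6] describes a trivalent nitrogen with two H attached to carbon (a primary amine).
(A) has a nitro group (-[N+](=O)[O-]) but the nitrogen is [N+] with no H, not NX3H2.
(B) contains a primary amino group (-NH2), which satisfies every atom and bond constraint.
(C) has a nitrile (-C#N) but the nitrogen is NX1 (triple-bonded), not NX3 with two H.
So the answer is (B).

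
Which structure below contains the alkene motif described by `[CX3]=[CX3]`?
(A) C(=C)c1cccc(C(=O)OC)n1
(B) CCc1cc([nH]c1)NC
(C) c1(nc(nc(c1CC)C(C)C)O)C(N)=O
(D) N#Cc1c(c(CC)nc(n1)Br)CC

[CX3]=[CX3] describes a non-aromatic C=C double bond between two sp2 carbons (an alkene).
(A) contains a vinyl group (-CH=CH2), which satisfies every atom and bond constraint.
(B) has an ethyl group (-CH2CH3) but its C-C bond is a single bond between CX4 carbons, not CX3=CX3.
(C) has an ethyl group (-CH2CH3) but its C-C bond is a single bond between CX4 carbons, not CX3=CX3.
(D) has an ethyl group (-CH2CH3) but its C-C bond is a single bond between CX4 carbons, not CX3=CX3.
So the answer is (A).

A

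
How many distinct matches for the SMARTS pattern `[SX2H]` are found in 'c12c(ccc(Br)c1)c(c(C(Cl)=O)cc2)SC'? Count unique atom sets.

[SX2H] is the SMARTS for a thiol: an aliphatic sulfur with two connections, one being H.
The molecule has a methylthio ether (-SCH3), but the sulfur has H0 (bonded to two carbons), not H1; nothing else fits, so there are 0 matches.

0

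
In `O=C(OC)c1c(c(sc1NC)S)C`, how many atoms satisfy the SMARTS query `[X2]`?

The query [X2] means: any atom with exactly two total connections (bonds + H).
Check the 13 heavy atoms by environment: 1× s (aromatic, X2) → match; 4× c (aromatic, X3) → no; 3× C (X4) → no; 1× C (X3) → no; 1× O (X1) → no; 1× O (X2) → match; 1× N (X3) → no; 1× S (X2) → match.
Summing the matching environments: 1 + 1 + 1 = 3 matching atoms.

3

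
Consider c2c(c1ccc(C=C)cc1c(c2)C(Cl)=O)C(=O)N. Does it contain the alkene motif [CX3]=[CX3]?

The pattern [CX3]=[CX3] describes a non-aromatic C=C double bond between two sp2 carbons — an alkene.
The molecule carries a vinyl group (-CH=CH2), whose atoms satisfy every constraint of the query, so the pattern matches.

Yes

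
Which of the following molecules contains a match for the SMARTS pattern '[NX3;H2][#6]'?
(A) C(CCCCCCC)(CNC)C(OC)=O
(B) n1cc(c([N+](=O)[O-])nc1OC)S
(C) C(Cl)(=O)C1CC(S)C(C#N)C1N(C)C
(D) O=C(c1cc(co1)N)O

D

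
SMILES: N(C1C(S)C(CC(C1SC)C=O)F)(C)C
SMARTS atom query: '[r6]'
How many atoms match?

6

The query [r6] means: r6 matches atoms in a six-membered ring.
Check the 15 heavy atoms by environment: 6× C (in 6-ring) → match; 2× S (acyclic) → no; 4× C (acyclic) → no; 1× O (acyclic) → no; 1× N (acyclic) → no; 1× F (acyclic) → no.
That gives 6 matching atoms.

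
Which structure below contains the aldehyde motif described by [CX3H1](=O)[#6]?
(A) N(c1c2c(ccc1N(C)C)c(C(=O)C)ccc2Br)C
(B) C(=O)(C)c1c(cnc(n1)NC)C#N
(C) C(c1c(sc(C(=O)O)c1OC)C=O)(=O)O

C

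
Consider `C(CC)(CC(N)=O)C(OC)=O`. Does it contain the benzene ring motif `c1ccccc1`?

No

The pattern c1ccccc1 describes six aromatic carbons in a ring — a benzene ring.
The closest candidate here is a methyl group (-CH3), but no six-membered all-carbon aromatic ring is present. No other fragment satisfies the full query, so there is no match.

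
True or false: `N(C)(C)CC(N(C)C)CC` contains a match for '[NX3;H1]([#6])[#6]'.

False

The pattern [NX3;H1]([#6])[#6] describes a trivalent nitrogen with one H, bonded to two carbons — a secondary amine.
The closest candidate here is a dimethylamino group (-N(CH3)2), but the nitrogen has H0, not H1. No other fragment satisfies the full query, so there is no match.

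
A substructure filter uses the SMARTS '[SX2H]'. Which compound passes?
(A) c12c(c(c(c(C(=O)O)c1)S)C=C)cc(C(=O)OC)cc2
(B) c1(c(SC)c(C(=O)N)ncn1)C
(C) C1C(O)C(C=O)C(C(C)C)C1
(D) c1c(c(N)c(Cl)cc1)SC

A

[SX2H] describes an aliphatic sulfur with two connections, one being H (a thiol).
(A) contains a thiol (-SH), which satisfies every atom and bond constraint.
(B) has a methylthio ether (-SCH3) but the sulfur has H0 (bonded to two carbons), not H1.
(C) has a hydroxyl group (-OH) but it is an -OH, not an -SH.
(D) has a methylthio ether (-SCH3) but the sulfur has H0 (bonded to two carbons), not H1.
So the answer is (A).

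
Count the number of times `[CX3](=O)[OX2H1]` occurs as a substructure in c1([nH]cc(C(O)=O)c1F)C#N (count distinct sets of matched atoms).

1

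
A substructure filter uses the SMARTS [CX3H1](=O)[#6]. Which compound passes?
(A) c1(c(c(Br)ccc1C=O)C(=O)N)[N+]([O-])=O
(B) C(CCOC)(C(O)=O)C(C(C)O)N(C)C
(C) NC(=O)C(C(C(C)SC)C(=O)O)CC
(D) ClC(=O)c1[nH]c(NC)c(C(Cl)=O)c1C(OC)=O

A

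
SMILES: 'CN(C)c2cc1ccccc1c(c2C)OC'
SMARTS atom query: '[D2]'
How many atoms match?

The query [D2] means: atom with exactly two heavy-atom neighbours.
Check the 16 heavy atoms by environment: 5× c (aromatic, D3) → no; 5× c (aromatic, D2) → match; 1× O (D2) → match; 4× C (D1) → no; 1× N (D3) → no.
Summing the matching environments: 5 + 1 = 6 matching atoms.

6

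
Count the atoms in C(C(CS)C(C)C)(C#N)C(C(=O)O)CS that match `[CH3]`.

2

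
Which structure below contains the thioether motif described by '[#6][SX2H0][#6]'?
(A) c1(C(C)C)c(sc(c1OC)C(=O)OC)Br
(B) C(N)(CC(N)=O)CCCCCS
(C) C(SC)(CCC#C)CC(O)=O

[#6][SX2H0][#6] describes an aliphatic sulfur bridging two carbons with no H on the sulfur (a thioether).
(A) has a methoxy ether (-OCH3) but the bridging atom is O, not S.
(B) has a thiol (-SH) but the sulfur has H1, not H0 bridging two carbons.
(C) contains a methylthio ether (-SCH3), which satisfies every atom and bond constraint.
So the answer is (C).

C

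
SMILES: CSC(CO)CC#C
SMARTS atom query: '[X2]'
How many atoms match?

The query [X2] means: any atom with exactly two total connections (bonds + H).
Check the 8 heavy atoms by environment: 4× C (X4) → no; 1× S (X2) → match; 2× C (X2) → match; 1× O (X2) → match.
Summing the matching environments: 1 + 2 + 1 = 4 matching atoms.

4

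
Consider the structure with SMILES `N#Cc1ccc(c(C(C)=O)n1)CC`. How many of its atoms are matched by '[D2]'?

5

The query [D2] means: atom with exactly two heavy-atom neighbours.
Check the 13 heavy atoms by environment: 1× n (aromatic, D2) → match; 3× c (aromatic, D3) → no; 2× c (aromatic, D2) → match; 2× C (D2) → match; 2× C (D1) → no; 1× C (D3) → no; 1× O (D1) → no; 1× N (D1) → no.
Summing the matching environments: 1 + 2 + 2 = 5 matching atoms.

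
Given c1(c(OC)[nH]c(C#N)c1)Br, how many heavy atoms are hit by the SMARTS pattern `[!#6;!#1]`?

The query [!#6;!#1] means: not carbon and not hydrogen — any heteroatom.
Check the 10 heavy atoms by environment: 1× n (aromatic) → match; 4× c (aromatic) → no; 1× Br → match; 1× O → match; 2× C → no; 1× N → match.
Summing the matching environments: 1 + 1 + 1 + 1 = 4 matching atoms.

4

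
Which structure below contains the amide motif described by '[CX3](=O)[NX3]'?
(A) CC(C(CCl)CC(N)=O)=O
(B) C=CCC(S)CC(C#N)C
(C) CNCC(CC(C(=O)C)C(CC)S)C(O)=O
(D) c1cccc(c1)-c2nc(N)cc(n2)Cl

A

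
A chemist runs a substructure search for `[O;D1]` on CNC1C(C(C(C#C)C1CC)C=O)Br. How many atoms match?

1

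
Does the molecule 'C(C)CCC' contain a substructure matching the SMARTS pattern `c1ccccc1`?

The pattern c1ccccc1 describes six aromatic carbons in a ring — a benzene ring.
The closest candidate here is a methyl group (-CH3), but no six-membered all-carbon aromatic ring is present. No other fragment satisfies the full query, so there is no match.

No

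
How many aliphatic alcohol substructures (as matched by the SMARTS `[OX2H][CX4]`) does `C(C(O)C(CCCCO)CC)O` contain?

3

[OX2H][CX4] is the SMARTS for an aliphatic alcohol: a hydroxyl oxygen bound to an sp3 (X4) carbon.
The molecule carries 3 separate instances of a hydroxyl group (-OH) meeting every constraint; each maps to a distinct set of atoms, giving 3 matches.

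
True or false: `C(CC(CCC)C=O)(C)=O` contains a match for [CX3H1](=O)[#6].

True

The pattern [CX3H1](=O)[#6] describes an sp2 carbon with one H, double-bonded to O and single-bonded to carbon — an aldehyde.
The molecule carries an aldehyde (-CHO), whose atoms satisfy every constraint of the query, so the pattern matches.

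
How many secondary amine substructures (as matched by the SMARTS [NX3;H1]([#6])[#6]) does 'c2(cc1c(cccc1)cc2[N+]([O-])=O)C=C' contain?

0

[NX3;H1]([#6])[#6] is the SMARTS for a secondary amine: a trivalent nitrogen with one H, bonded to two carbons.
No fragment in the molecule satisfies every constraint, giving 0 matches.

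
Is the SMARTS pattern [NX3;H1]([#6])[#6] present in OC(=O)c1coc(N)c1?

The pattern [NX3;H1]([#6])[#6] describes a trivalent nitrogen with one H, bonded to two carbons — a secondary amine.
The closest candidate here is a primary amino group (-NH2), but the nitrogen has H2 and only one carbon neighbour. No other fragment satisfies the full query, so there is no match.

No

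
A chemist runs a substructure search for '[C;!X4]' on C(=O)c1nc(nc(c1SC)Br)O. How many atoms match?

The query [C;!X4] means: aliphatic carbon that does not have four total connections.
Check the 12 heavy atoms by environment: 2× n (aromatic, X2) → no; 4× c (aromatic, X3) → no; 1× C (X3) → match; 1× O (X1) → no; 1× Br (X1) → no; 1× O (X2) → no; 1× S (X2) → no; 1× C (X4) → no.
That gives 1 matching atom.

1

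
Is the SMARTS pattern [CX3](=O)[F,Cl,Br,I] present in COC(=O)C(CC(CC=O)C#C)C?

No

The pattern [CX3](=O)[F,Cl,Br,I] describes a carbonyl carbon bonded to a halogen — an acyl halide.
The closest candidate here is a methyl-ester group (-C(=O)OCH3), but the carbonyl is bonded to -O-C, not to a halogen. No other fragment satisfies the full query, so there is no match.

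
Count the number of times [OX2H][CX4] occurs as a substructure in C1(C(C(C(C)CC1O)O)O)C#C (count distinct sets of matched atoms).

3

[OX2H][CX4] is the SMARTS for an aliphatic alcohol: a hydroxyl oxygen bound to an sp3 (X4) carbon.
The molecule carries 3 separate instances of a hydroxyl group (-OH) meeting every constraint; each maps to a distinct set of atoms, giving 3 matches.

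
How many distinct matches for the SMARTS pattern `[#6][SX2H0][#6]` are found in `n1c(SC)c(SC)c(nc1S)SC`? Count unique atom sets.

3

[#6][SX2H0][#6] is the SMARTS for a thioether: an aliphatic sulfur bridging two carbons with no H on the sulfur.
The molecule carries 3 separate instances of a methylthio ether (-SCH3) meeting every constraint; each maps to a distinct set of atoms, giving 3 matches.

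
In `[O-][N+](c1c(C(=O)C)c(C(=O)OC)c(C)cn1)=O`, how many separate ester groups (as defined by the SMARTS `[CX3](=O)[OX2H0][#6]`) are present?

[CX3](=O)[OX2H0][#6] is the SMARTS for an ester: a carbonyl carbon bonded to an oxygen that is itself bonded to carbon (no H on that O).
Exactly one fragment in the molecule meets all constraints, giving 1 match.

1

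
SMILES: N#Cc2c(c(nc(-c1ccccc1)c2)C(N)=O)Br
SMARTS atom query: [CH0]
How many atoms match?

2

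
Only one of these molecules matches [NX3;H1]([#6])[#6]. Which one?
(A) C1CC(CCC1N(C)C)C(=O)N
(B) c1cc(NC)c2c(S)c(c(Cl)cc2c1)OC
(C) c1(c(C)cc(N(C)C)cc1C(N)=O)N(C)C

B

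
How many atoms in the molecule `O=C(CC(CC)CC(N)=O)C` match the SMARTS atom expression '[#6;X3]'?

2

Check the 11 heavy atoms by environment: 6× C (X4) → no; 2× C (X3) → match; 2× O (X1) → no; 1× N (X3) → no.
That gives 2 matching atoms.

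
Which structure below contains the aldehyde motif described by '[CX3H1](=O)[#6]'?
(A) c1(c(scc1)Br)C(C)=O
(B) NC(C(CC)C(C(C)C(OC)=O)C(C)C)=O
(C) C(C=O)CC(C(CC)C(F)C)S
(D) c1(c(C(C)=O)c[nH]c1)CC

[CX3H1](=O)[#6] describes an sp2 carbon with one H, double-bonded to O and single-bonded to carbon (an aldehyde).
(A) has an acetyl/ketone group (-C(=O)CH3) but the carbonyl carbon has H0 (two carbon neighbours), not H1.
(B) has a methyl-ester group (-C(=O)OCH3) but the carbonyl carbon has H0, not H1.
(C) contains an aldehyde (-CHO), which satisfies every atom and bond constraint.
(D) has an acetyl/ketone group (-C(=O)CH3) but the carbonyl carbon has H0 (two carbon neighbours), not H1.
So the answer is (C).

C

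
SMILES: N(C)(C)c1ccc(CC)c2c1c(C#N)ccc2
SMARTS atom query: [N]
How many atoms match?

2

Check the 17 heavy atoms by environment: 10× c (aromatic) → no; 5× C → no; 2× N → match.
That gives 2 matching atoms.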